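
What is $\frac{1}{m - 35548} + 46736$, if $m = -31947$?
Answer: $\frac{3154446319}{67495} \approx 46736.0$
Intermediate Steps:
$\frac{1}{m - 35548} + 46736 = \frac{1}{-31947 - 35548} + 46736 = \frac{1}{-67495} + 46736 = - \frac{1}{67495} + 46736 = \frac{3154446319}{67495}$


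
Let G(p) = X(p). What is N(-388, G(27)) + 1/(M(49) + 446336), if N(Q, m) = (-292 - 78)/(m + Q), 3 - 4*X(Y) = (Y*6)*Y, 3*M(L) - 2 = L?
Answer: 660608363/2643748819 ≈ 0.24988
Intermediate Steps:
M(L) = ⅔ + L/3
X(Y) = ¾ - 3*Y²/2 (X(Y) = ¾ - Y*6*Y/4 = ¾ - 6*Y*Y/4 = ¾ - 3*Y²/2)
G(p) = ¾ - 3*p²/2
N(Q, m) = -370/(Q + m)
N(-388, G(27)) + 1/(M(49) + 446336) = -370/(-388 + (¾ - 3/2*27²)) + 1/((⅔ + (⅓)*49) + 446336) = -370/(-388 + (¾ - 3/2*729)) + 1/((⅔ + 49/3) + 446336) = -370/(-388 + (¾ - 2187/2)) + 1/(17 + 446336) = -370/(-388 - 4371/4) + 1/446353 = -370/(-5923/4) + 1/446353 = -370*(-4/5923) + 1/446353 = 1480/5923 + 1/446353 = 660608363/2643748819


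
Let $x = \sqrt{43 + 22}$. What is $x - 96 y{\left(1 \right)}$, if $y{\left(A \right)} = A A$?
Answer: $-96 + \sqrt{65} \approx -87.938$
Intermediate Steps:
$y{\left(A \right)} = A^{2}$
$x = \sqrt{65} \approx 8.0623$
$x - 96 y{\left(1 \right)} = \sqrt{65} - 96 \cdot 1^{2} = \sqrt{65} - 96 = -96 + \sqrt{65}$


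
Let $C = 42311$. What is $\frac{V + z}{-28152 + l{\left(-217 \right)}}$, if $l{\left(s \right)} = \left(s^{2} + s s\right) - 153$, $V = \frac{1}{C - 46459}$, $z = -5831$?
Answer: $- \frac{24186989}{273241204} \approx -0.088519$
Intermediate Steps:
$V = - \frac{1}{4148}$ ($V = \frac{1}{42311 - 46459} = \frac{1}{-4148} = - \frac{1}{4148} \approx -0.00024108$)
$l{\left(s \right)} = -153 + 2 s^{2}$ ($l{\left(s \right)} = \left(s^{2} + s^{2}\right) - 153 = 2 s^{2} - 153 = -153 + 2 s^{2}$)
$\frac{V + z}{-28152 + l{\left(-217 \right)}} = \frac{- \frac{1}{4148} - 5831}{-28152 - \left(153 - 2 \left(-217\right)^{2}\right)} = - \frac{24186989}{4148 \left(-28152 + \left(-153 + 2 \cdot 47089\right)\right)} = - \frac{24186989}{4148 \left(-28152 + \left(-153 + 94178\right)\right)} = - \frac{24186989}{4148 \left(-28152 + 94025\right)} = - \frac{24186989}{4148 \cdot 65873} = \left(- \frac{24186989}{4148}\right) \frac{1}{65873} = - \frac{24186989}{273241204}$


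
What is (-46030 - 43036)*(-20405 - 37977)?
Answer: 5199851212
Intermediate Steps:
(-46030 - 43036)*(-20405 - 37977) = -89066*(-58382) = 5199851212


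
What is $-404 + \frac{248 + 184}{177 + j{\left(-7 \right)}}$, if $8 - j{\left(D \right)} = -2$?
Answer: $- \frac{75116}{187} \approx -401.69$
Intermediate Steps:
$j{\left(D \right)} = 10$ ($j{\left(D \right)} = 8 - -2 = 8 + 2 = 10$)
$-404 + \frac{248 + 184}{177 + j{\left(-7 \right)}} = -404 + \frac{248 + 184}{177 + 10} = -404 + \frac{432}{187} = - \frac{75116}{187}$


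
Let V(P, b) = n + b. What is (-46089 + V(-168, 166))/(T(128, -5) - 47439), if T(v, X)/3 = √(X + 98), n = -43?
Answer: 40381131/41675146 + 7661*√93/125025438 ≈ 0.96954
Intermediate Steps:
T(v, X) = 3*√(98 + X) (T(v, X) = 3*√(X + 98) = 3*√(98 + X))
V(P, b) = -43 + b
(-46089 + V(-168, 166))/(T(128, -5) - 47439) = (-46089 + (-43 + 166))/(3*√(98 - 5) - 47439) = (-46089 + 123)/(3*√93 - 47439) = -45966/(-47439 + 3*√93)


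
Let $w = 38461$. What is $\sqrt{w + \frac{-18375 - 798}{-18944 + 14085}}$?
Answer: $\frac{2 \sqrt{227038198687}}{4859} \approx 196.12$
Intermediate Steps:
$\sqrt{w + \frac{-18375 - 798}{-18944 + 14085}} = \sqrt{38461 + \frac{-18375 - 798}{-18944 + 14085}} = \sqrt{38461 - \frac{19173}{-4859}} = \sqrt{38461 - - \frac{19173}{4859}} = \sqrt{38461 + \frac{19173}{4859}} = \sqrt{\frac{186901172}{4859}} = \frac{2 \sqrt{227038198687}}{4859}$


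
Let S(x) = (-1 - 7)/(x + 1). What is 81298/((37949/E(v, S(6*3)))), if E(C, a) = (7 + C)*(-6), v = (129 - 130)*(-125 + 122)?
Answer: -4877880/37949 ≈ -128.54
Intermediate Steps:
S(x) = -8/(1 + x)
v = 3 (v = -1*(-3) = 3)
E(C, a) = -42 - 6*C
81298/((37949/E(v, S(6*3)))) = 81298/((37949/(-42 - 6*3))) = 81298/((37949/(-42 - 18))) = 81298/((37949/(-60))) = 81298/((37949*(-1/60))) = 81298/(-37949/60) = 81298*(-60/37949) = -4877880/37949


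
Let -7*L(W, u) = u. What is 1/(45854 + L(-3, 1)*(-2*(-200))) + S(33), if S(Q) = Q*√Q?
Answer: 7/320578 + 33*√33 ≈ 189.57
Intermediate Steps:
L(W, u) = -u/7
S(Q) = Q^(3/2)
1/(45854 + L(-3, 1)*(-2*(-200))) + S(33) = 1/(45854 + (-⅐*1)*(-2*(-200))) + 33^(3/2) = 1/(45854 - ⅐*400) + 33*√33 = 1/(45854 - 400/7) + 33*√33 = 1/(320578/7) + 33*√33 = 7/320578 + 33*√33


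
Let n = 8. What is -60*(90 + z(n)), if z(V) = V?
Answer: -5880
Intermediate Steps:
-60*(90 + z(n)) = -60*(90 + 8) = -60*98 = -5880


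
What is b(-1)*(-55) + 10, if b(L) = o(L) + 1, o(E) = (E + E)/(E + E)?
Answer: -100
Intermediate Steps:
o(E) = 1 (o(E) = (2*E)/((2*E)) = (2*E)*(1/(2*E)) = 1)
b(L) = 2 (b(L) = 1 + 1 = 2)
b(-1)*(-55) + 10 = 2*(-55) + 10 = -110 + 10 = -100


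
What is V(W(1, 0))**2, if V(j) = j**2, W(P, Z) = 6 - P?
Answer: 625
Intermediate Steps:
V(W(1, 0))**2 = ((6 - 1*1)**2)**2 = ((6 - 1)**2)**2 = (5**2)**2 = 25**2 = 625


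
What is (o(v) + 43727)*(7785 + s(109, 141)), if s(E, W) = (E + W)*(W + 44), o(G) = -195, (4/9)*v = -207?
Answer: 2352251620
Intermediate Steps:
v = -1863/4 (v = (9/4)*(-207) = -1863/4 ≈ -465.75)
s(E, W) = (44 + W)*(E + W) (s(E, W) = (E + W)*(44 + W) = (44 + W)*(E + W))
(o(v) + 43727)*(7785 + s(109, 141)) = (-195 + 43727)*(7785 + (141² + 44*109 + 44*141 + 109*141)) = 43532*(7785 + (19881 + 4796 + 6204 + 15369)) = 43532*(7785 + 46250) = 43532*54035 = 2352251620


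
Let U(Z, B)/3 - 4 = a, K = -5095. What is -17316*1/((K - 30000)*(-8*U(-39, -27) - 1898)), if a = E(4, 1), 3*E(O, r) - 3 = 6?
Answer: -8658/36253135 ≈ -0.00023882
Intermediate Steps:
E(O, r) = 3 (E(O, r) = 1 + (1/3)*6 = 1 + 2 = 3)
a = 3
U(Z, B) = 21 (U(Z, B) = 12 + 3*3 = 12 + 9 = 21)
-17316*1/((K - 30000)*(-8*U(-39, -27) - 1898)) = -17316*1/((-5095 - 30000)*(-8*21 - 1898)) = -17316*(-1/(35095*(-168 - 1898))) = -17316/((-35095*(-2066))) = -17316/72506270 = -17316*1/72506270 = -8658/36253135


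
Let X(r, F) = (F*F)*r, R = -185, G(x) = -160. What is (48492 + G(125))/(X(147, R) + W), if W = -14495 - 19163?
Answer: 1124/116219 ≈ 0.0096714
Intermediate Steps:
W = -33658
X(r, F) = r*F**2 (X(r, F) = F**2*r = r*F**2)
(48492 + G(125))/(X(147, R) + W) = (48492 - 160)/(147*(-185)**2 - 33658) = 48332/(147*34225 - 33658) = 48332/(5031075 - 33658) = 48332/4997417 = 48332*(1/4997417) = 1124/116219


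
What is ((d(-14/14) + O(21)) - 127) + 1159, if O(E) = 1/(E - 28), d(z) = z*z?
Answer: 7230/7 ≈ 1032.9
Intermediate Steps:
d(z) = z²
O(E) = 1/(-28 + E)
((d(-14/14) + O(21)) - 127) + 1159 = (((-14/14)² + 1/(-28 + 21)) - 127) + 1159 = (((-14*1/14)² + 1/(-7)) - 127) + 1159 = (((-1)² - ⅐) - 127) + 1159 = ((1 - ⅐) - 127) + 1159 = (6/7 - 127) + 1159 = -883/7 + 1159 = 7230/7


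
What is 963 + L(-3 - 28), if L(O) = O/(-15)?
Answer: 14476/15 ≈ 965.07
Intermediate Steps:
L(O) = -O/15 (L(O) = O*(-1/15) = -O/15)
963 + L(-3 - 28) = 963 - (-3 - 28)/15 = 963 - 1/15*(-31) = 963 + 31/15 = 14476/15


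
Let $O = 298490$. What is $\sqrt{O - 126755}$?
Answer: $107 \sqrt{15} \approx 414.41$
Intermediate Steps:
$\sqrt{O - 126755} = \sqrt{298490 - 126755} = \sqrt{171735} = 107 \sqrt{15}$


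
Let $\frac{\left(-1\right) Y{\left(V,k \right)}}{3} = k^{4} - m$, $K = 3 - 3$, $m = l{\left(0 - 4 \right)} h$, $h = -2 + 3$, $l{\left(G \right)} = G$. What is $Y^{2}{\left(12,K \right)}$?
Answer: $144$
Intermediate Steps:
$h = 1$
$m = -4$ ($m = \left(0 - 4\right) 1 = \left(-4\right) 1 = -4$)
$K = 0$
$Y{\left(V,k \right)} = -12 - 3 k^{4}$ ($Y{\left(V,k \right)} = - 3 \left(k^{4} - -4\right) = - 3 \left(k^{4} + 4\right) = - 3 \left(4 + k^{4}\right) = -12 - 3 k^{4}$)
$Y^{2}{\left(12,K \right)} = \left(-12 - 3 \cdot 0^{4}\right)^{2} = \left(-12 - 0\right)^{2} = \left(-12 + 0\right)^{2} = \left(-12\right)^{2} = 144$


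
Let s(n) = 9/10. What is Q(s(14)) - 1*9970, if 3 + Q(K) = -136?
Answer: -10109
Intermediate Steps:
s(n) = 9/10 (s(n) = 9*(1/10) = 9/10)
Q(K) = -139 (Q(K) = -3 - 136 = -139)
Q(s(14)) - 1*9970 = -139 - 1*9970 = -139 - 9970 = -10109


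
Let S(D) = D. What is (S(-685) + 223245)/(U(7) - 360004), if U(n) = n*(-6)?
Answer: -111280/180023 ≈ -0.61814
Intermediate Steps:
U(n) = -6*n
(S(-685) + 223245)/(U(7) - 360004) = (-685 + 223245)/(-6*7 - 360004) = 222560/(-42 - 360004) = 222560/(-360046) = 222560*(-1/360046) = -111280/180023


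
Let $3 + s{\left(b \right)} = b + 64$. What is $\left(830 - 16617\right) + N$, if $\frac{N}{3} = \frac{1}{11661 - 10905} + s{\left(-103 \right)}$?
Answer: $- \frac{4010075}{252} \approx -15913.0$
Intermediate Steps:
$s{\left(b \right)} = 61 + b$ ($s{\left(b \right)} = -3 + \left(b + 64\right) = -3 + \left(64 + b\right) = 61 + b$)
$N = - \frac{31751}{252}$ ($N = 3 \left(\frac{1}{11661 - 10905} + \left(61 - 103\right)\right) = 3 \left(\frac{1}{756} - 42\right) = 3 \left(- \frac{31751}{756}\right) = - \frac{31751}{252} \approx -126.0$)
$\left(830 - 16617\right) + N = \left(830 - 16617\right) - \frac{31751}{252} = -15787 - \frac{31751}{252} = - \frac{4010075}{252}$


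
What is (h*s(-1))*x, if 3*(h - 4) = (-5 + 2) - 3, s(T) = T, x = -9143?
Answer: 18286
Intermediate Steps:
h = 2 (h = 4 + ((-5 + 2) - 3)/3 = 4 + (-3 - 3)/3 = 4 + (⅓)*(-6) = 4 - 2 = 2)
(h*s(-1))*x = (2*(-1))*(-9143) = -2*(-9143) = 18286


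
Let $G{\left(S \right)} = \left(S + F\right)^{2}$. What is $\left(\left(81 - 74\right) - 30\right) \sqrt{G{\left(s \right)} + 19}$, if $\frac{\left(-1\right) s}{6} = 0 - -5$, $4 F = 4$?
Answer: $- 46 \sqrt{215} \approx -674.49$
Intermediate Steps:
$F = 1$ ($F = \frac{1}{4} \cdot 4 = 1$)
$s = -30$ ($s = - 6 \left(0 - -5\right) = - 6 \left(0 + 5\right) = \left(-6\right) 5 = -30$)
$G{\left(S \right)} = \left(1 + S\right)^{2}$ ($G{\left(S \right)} = \left(S + 1\right)^{2} = \left(1 + S\right)^{2}$)
$\left(\left(81 - 74\right) - 30\right) \sqrt{G{\left(s \right)} + 19} = \left(\left(81 - 74\right) - 30\right) \sqrt{\left(1 - 30\right)^{2} + 19} = \left(7 - 30\right) \sqrt{\left(-29\right)^{2} + 19} = - 23 \sqrt{841 + 19} = - 23 \sqrt{860} = - 23 \cdot 2 \sqrt{215} = - 46 \sqrt{215}$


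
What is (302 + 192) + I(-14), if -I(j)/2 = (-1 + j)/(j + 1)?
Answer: 6392/13 ≈ 491.69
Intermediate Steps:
I(j) = -2*(-1 + j)/(1 + j) (I(j) = -2*(-1 + j)/(j + 1) = -2*(-1 + j)/(1 + j))
(302 + 192) + I(-14) = (302 + 192) + 2*(1 - 1*(-14))/(1 - 14) = 494 + 2*(1 + 14)/(-13) = 494 + 2*(-1/13)*15 = 494 - 30/13 = 6392/13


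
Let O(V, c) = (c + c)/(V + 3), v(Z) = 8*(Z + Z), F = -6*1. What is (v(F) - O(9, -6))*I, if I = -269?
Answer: 25555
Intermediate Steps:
F = -6
v(Z) = 16*Z (v(Z) = 8*(2*Z) = 16*Z)
O(V, c) = 2*c/(3 + V) (O(V, c) = (2*c)/(3 + V) = 2*c/(3 + V))
(v(F) - O(9, -6))*I = (16*(-6) - 2*(-6)/(3 + 9))*(-269) = (-96 - 2*(-6)/12)*(-269) = (-96 - 1*(-1))*(-269) = (-96 + 1)*(-269) = -95*(-269) = 25555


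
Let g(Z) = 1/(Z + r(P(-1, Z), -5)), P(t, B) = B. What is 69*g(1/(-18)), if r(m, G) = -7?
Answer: -1242/127 ≈ -9.7795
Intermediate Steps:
g(Z) = 1/(-7 + Z) (g(Z) = 1/(Z - 7) = 1/(-7 + Z))
69*g(1/(-18)) = 69/(-7 + 1/(-18)) = 69/(-7 - 1/18) = 69/(-127/18) = 69*(-18/127) = -1242/127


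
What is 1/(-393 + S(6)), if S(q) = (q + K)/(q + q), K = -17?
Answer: -12/4727 ≈ -0.0025386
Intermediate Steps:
S(q) = (-17 + q)/(2*q) (S(q) = (q - 17)/(q + q) = (-17 + q)/((2*q)) = (-17 + q)*(1/(2*q)) = (-17 + q)/(2*q))
1/(-393 + S(6)) = 1/(-393 + (½)*(-17 + 6)/6) = 1/(-393 + (½)*(⅙)*(-11)) = 1/(-393 - 11/12) = 1/(-4727/12) = -12/4727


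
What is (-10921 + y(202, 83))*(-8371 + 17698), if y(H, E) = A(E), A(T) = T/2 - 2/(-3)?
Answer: -202933757/2 ≈ -1.0147e+8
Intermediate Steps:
A(T) = ⅔ + T/2 (A(T) = T*(½) - 2*(-⅓) = T/2 + ⅔ = ⅔ + T/2)
y(H, E) = ⅔ + E/2
(-10921 + y(202, 83))*(-8371 + 17698) = (-10921 + (⅔ + (½)*83))*(-8371 + 17698) = (-10921 + (⅔ + 83/2))*9327 = (-10921 + 253/6)*9327 = -65273/6*9327 = -202933757/2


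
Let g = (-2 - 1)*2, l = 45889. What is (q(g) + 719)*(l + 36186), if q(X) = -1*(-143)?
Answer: 70748650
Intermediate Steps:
g = -6 (g = -3*2 = -6)
q(X) = 143
(q(g) + 719)*(l + 36186) = (143 + 719)*(45889 + 36186) = 862*82075 = 70748650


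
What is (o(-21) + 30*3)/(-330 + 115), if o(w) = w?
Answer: -69/215 ≈ -0.32093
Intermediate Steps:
(o(-21) + 30*3)/(-330 + 115) = (-21 + 30*3)/(-330 + 115) = (-21 + 90)/(-215) = 69*(-1/215) = -69/215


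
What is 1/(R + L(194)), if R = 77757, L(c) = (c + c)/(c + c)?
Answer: 1/77758 ≈ 1.2860e-5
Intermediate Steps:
L(c) = 1 (L(c) = (2*c)/((2*c)) = (2*c)*(1/(2*c)) = 1)
1/(R + L(194)) = 1/(77757 + 1) = 1/77758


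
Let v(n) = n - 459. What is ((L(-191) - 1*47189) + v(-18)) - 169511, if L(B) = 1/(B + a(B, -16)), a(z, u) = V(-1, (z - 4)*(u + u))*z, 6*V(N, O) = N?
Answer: -207404041/955 ≈ -2.1718e+5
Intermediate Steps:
V(N, O) = N/6
a(z, u) = -z/6 (a(z, u) = ((⅙)*(-1))*z = -z/6)
L(B) = 6/(5*B) (L(B) = 1/(B - B/6) = 1/(5*B/6) = 6/(5*B))
v(n) = -459 + n
((L(-191) - 1*47189) + v(-18)) - 169511 = (((6/5)/(-191) - 1*47189) + (-459 - 18)) - 169511 = (((6/5)*(-1/191) - 47189) - 477) - 169511 = ((-6/955 - 47189) - 477) - 169511 = (-45065501/955 - 477) - 169511 = -45521036/955 - 169511 = -207404041/955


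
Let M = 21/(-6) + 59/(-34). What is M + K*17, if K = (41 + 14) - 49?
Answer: 1645/17 ≈ 96.765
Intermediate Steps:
M = -89/17 (M = 21*(-⅙) + 59*(-1/34) = -7/2 - 59/34 = -89/17 ≈ -5.2353)
K = 6 (K = 55 - 49 = 6)
M + K*17 = -89/17 + 6*17 = -89/17 + 102 = 1645/17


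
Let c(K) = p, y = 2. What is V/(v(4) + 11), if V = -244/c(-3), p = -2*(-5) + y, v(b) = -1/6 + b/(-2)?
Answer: -122/53 ≈ -2.3019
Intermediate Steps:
v(b) = -⅙ - b/2 (v(b) = -1*⅙ + b*(-½) = -⅙ - b/2)
p = 12 (p = -2*(-5) + 2 = 10 + 2 = 12)
c(K) = 12
V = -61/3 (V = -244/12 = -244*1/12 = -61/3 ≈ -20.333)
V/(v(4) + 11) = -61/(3*((-⅙ - ½*4) + 11)) = -61/(3*((-⅙ - 2) + 11)) = -61/(3*(-13/6 + 11)) = -61/(3*53/6) = -61/3*6/53 = -122/53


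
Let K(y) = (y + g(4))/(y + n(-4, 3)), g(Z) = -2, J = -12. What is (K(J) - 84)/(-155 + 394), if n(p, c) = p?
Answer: -665/1912 ≈ -0.34780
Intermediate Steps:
K(y) = (-2 + y)/(-4 + y) (K(y) = (y - 2)/(y - 4) = (-2 + y)/(-4 + y))
(K(J) - 84)/(-155 + 394) = ((-2 - 12)/(-4 - 12) - 84)/(-155 + 394) = (-14/(-16) - 84)/239 = (-1/16*(-14) - 84)*(1/239) = (7/8 - 84)*(1/239) = -665/8*1/239 = -665/1912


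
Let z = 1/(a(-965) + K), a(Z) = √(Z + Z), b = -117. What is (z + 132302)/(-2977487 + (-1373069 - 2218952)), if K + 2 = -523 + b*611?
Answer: -85760307522292/4258461900872949 + I*√1930/34067695206983592 ≈ -0.020139 + 1.2895e-15*I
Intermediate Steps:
a(Z) = √2*√Z (a(Z) = √(2*Z) = √2*√Z)
K = -72012 (K = -2 + (-523 - 117*611) = -2 + (-523 - 71487) = -2 - 72010 = -72012)
z = 1/(-72012 + I*√1930) (z = 1/(√2*√(-965) - 72012) = 1/(√2*(I*√965) - 72012) = 1/(I*√1930 - 72012) = 1/(-72012 + I*√1930) ≈ -1.3887e-5 - 8.47e-9*I)
(z + 132302)/(-2977487 + (-1373069 - 2218952)) = ((-36006/2592865037 - I*√1930/5185730074) + 132302)/(-2977487 + (-1373069 - 2218952)) = (343041230089168/2592865037 - I*√1930/5185730074)/(-2977487 - 3592021) = (343041230089168/2592865037 - I*√1930/5185730074)/(-6569508) = (343041230089168/2592865037 - I*√1930/5185730074)*(-1/6569508) = -85760307522292/4258461900872949 + I*√1930/34067695206983592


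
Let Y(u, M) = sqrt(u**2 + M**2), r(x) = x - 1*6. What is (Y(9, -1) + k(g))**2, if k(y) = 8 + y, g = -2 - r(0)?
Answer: (12 + sqrt(82))**2 ≈ 443.33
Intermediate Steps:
r(x) = -6 + x (r(x) = x - 6 = -6 + x)
g = 4 (g = -2 - (-6 + 0) = -2 - 1*(-6) = -2 + 6 = 4)
Y(u, M) = sqrt(M**2 + u**2)
(Y(9, -1) + k(g))**2 = (sqrt((-1)**2 + 9**2) + (8 + 4))**2 = (sqrt(1 + 81) + 12)**2 = (sqrt(82) + 12)**2 = (12 + sqrt(82))**2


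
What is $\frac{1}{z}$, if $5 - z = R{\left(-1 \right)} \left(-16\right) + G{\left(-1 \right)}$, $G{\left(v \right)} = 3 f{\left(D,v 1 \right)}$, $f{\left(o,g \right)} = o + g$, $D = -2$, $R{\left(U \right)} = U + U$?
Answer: $- \frac{1}{18} \approx -0.055556$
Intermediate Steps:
$R{\left(U \right)} = 2 U$
$f{\left(o,g \right)} = g + o$
$G{\left(v \right)} = -6 + 3 v$ ($G{\left(v \right)} = 3 \left(v 1 - 2\right) = 3 \left(v - 2\right) = 3 \left(-2 + v\right) = -6 + 3 v$)
$z = -18$ ($z = 5 - \left(2 \left(-1\right) \left(-16\right) + \left(-6 + 3 \left(-1\right)\right)\right) = 5 - \left(\left(-2\right) \left(-16\right) - 9\right) = 5 - \left(32 - 9\right) = 5 - 23 = -18$)
$\frac{1}{z} = \frac{1}{-18} = - \frac{1}{18}$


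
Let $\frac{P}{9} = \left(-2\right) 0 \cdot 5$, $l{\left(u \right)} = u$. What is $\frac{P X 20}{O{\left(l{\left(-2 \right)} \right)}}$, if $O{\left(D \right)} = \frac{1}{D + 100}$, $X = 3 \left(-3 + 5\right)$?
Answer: $0$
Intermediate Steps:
$X = 6$ ($X = 3 \cdot 2 = 6$)
$P = 0$ ($P = 9 \left(-2\right) 0 \cdot 5 = 9 \cdot 0 \cdot 5 = 9 \cdot 0 = 0$)
$O{\left(D \right)} = \frac{1}{100 + D}$
$\frac{P X 20}{O{\left(l{\left(-2 \right)} \right)}} = \frac{0 \cdot 6 \cdot 20}{\frac{1}{100 - 2}} = \frac{0 \cdot 20}{\frac{1}{98}} = 0 \frac{1}{\frac{1}{98}} = 0 \cdot 98 = 0$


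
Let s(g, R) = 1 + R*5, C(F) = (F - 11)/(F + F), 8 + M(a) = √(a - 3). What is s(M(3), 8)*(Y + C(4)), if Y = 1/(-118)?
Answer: -17097/472 ≈ -36.222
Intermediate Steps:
M(a) = -8 + √(-3 + a) (M(a) = -8 + √(a - 3) = -8 + √(-3 + a))
C(F) = (-11 + F)/(2*F) (C(F) = (-11 + F)/((2*F)) = (-11 + F)*(1/(2*F)) = (-11 + F)/(2*F))
s(g, R) = 1 + 5*R
Y = -1/118 ≈ -0.0084746
s(M(3), 8)*(Y + C(4)) = (1 + 5*8)*(-1/118 + (½)*(-11 + 4)/4) = (1 + 40)*(-1/118 + (½)*(¼)*(-7)) = 41*(-1/118 - 7/8) = 41*(-417/472) = -17097/472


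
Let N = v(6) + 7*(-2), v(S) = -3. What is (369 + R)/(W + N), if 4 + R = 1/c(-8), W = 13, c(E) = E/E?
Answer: -183/2 ≈ -91.500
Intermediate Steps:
c(E) = 1
N = -17 (N = -3 + 7*(-2) = -3 - 14 = -17)
R = -3 (R = -4 + 1/1 = -4 + 1 = -3)
(369 + R)/(W + N) = (369 - 3)/(13 - 17) = 366/(-4) = 366*(-1/4) = -183/2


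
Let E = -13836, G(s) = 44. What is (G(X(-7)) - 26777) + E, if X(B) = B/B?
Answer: -40569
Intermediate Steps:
X(B) = 1
(G(X(-7)) - 26777) + E = (44 - 26777) - 13836 = -26733 - 13836 = -40569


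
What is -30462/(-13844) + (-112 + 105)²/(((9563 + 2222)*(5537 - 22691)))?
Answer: 769774236353/349837689645 ≈ 2.2004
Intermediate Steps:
-30462/(-13844) + (-112 + 105)²/(((9563 + 2222)*(5537 - 22691))) = -30462*(-1/13844) + (-7)²/((11785*(-17154))) = 15231/6922 + 49/(-202159890) = 15231/6922 + 49*(-1/202159890) = 15231/6922 - 49/202159890 = 769774236353/349837689645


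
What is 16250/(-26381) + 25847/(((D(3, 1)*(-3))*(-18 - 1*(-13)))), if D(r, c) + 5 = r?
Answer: -682357207/791430 ≈ -862.18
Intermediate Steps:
D(r, c) = -5 + r
16250/(-26381) + 25847/(((D(3, 1)*(-3))*(-18 - 1*(-13)))) = 16250/(-26381) + 25847/((((-5 + 3)*(-3))*(-18 - 1*(-13)))) = 16250*(-1/26381) + 25847/(((-2*(-3))*(-18 + 13))) = -16250/26381 + 25847/((6*(-5))) = -16250/26381 + 25847/(-30) = -16250/26381 + 25847*(-1/30) = -16250/26381 - 25847/30 = -682357207/791430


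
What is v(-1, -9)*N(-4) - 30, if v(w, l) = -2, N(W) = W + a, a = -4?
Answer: -14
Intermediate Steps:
N(W) = -4 + W (N(W) = W - 4 = -4 + W)
v(-1, -9)*N(-4) - 30 = -2*(-4 - 4) - 30 = -2*(-8) - 30 = 16 - 30 = -14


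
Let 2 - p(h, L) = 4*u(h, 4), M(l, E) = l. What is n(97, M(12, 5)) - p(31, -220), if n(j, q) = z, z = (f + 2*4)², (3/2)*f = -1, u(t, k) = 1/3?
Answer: 478/9 ≈ 53.111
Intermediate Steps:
u(t, k) = ⅓
f = -⅔ (f = (⅔)*(-1) = -⅔ ≈ -0.66667)
p(h, L) = ⅔ (p(h, L) = 2 - 4/3 = ⅔)
z = 484/9 (z = (-⅔ + 2*4)² = (-⅔ + 8)² = (22/3)² = 484/9 ≈ 53.778)
n(j, q) = 484/9
n(97, M(12, 5)) - p(31, -220) = 484/9 - 1*⅔ = 484/9 - ⅔ = 478/9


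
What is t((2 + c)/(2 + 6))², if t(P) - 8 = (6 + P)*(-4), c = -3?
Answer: 961/4 ≈ 240.25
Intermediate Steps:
t(P) = -16 - 4*P (t(P) = 8 + (6 + P)*(-4) = 8 + (-24 - 4*P) = -16 - 4*P)
t((2 + c)/(2 + 6))² = (-16 - 4*(2 - 3)/(2 + 6))² = (-16 - (-4)/8)² = (-16 - 4*(-⅛))² = (-16 + ½)² = (-31/2)² = 961/4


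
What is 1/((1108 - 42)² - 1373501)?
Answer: -1/237145 ≈ -4.2168e-6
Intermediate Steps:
1/((1108 - 42)² - 1373501) = 1/(1066² - 1373501) = 1/(1136356 - 1373501) = 1/(-237145) = -1/237145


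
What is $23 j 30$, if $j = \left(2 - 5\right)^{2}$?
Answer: $6210$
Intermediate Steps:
$j = 9$ ($j = \left(-3\right)^{2} = 9$)
$23 j 30 = 23 \cdot 9 \cdot 30 = 207 \cdot 30 = 6210$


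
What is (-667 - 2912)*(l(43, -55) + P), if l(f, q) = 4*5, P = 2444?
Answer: -8818656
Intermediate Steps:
l(f, q) = 20
(-667 - 2912)*(l(43, -55) + P) = (-667 - 2912)*(20 + 2444) = -3579*2464 = -8818656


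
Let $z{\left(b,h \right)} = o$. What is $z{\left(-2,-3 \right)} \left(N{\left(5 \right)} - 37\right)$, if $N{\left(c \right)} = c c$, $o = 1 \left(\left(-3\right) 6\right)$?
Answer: $216$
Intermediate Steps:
$o = -18$ ($o = 1 \left(-18\right) = -18$)
$N{\left(c \right)} = c^{2}$
$z{\left(b,h \right)} = -18$
$z{\left(-2,-3 \right)} \left(N{\left(5 \right)} - 37\right) = - 18 \left(5^{2} - 37\right) = - 18 \left(25 - 37\right) = \left(-18\right) \left(-12\right) = 216$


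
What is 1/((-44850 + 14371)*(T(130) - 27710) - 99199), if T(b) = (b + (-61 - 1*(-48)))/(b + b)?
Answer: 20/16889203509 ≈ 1.1842e-9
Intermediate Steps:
T(b) = (-13 + b)/(2*b) (T(b) = (b + (-61 + 48))/((2*b)) = (b - 13)*(1/(2*b)) = (-13 + b)*(1/(2*b)) = (-13 + b)/(2*b))
1/((-44850 + 14371)*(T(130) - 27710) - 99199) = 1/((-44850 + 14371)*((½)*(-13 + 130)/130 - 27710) - 99199) = 1/(-30479*((½)*(1/130)*117 - 27710) - 99199) = 1/(-30479*(9/20 - 27710) - 99199) = 1/(-30479*(-554191/20) - 99199) = 1/(16891187489/20 - 99199) = 1/(16889203509/20) = 20/16889203509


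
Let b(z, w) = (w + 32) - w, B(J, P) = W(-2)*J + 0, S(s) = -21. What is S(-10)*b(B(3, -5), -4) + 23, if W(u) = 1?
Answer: -649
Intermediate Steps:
B(J, P) = J (B(J, P) = 1*J + 0 = J + 0 = J)
b(z, w) = 32 (b(z, w) = (32 + w) - w = 32)
S(-10)*b(B(3, -5), -4) + 23 = -21*32 + 23 = -672 + 23 = -649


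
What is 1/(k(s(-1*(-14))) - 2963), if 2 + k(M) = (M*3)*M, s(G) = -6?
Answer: -1/2857 ≈ -0.00035002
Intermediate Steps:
k(M) = -2 + 3*M² (k(M) = -2 + (M*3)*M = -2 + (3*M)*M = -2 + 3*M²)
1/(k(s(-1*(-14))) - 2963) = 1/((-2 + 3*(-6)²) - 2963) = 1/((-2 + 3*36) - 2963) = 1/((-2 + 108) - 2963) = 1/(106 - 2963) = 1/(-2857) = -1/2857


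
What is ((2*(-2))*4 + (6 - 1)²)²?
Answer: 81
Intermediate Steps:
((2*(-2))*4 + (6 - 1)²)² = (-4*4 + 5²)² = (-16 + 25)² = 9² = 81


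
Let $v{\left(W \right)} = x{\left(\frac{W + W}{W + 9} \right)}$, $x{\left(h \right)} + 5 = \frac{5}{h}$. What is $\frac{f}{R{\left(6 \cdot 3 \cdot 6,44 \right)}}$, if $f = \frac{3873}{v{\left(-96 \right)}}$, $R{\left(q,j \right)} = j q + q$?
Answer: $- \frac{20656}{70875} \approx -0.29144$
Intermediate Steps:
$R{\left(q,j \right)} = q + j q$
$x{\left(h \right)} = -5 + \frac{5}{h}$
$v{\left(W \right)} = -5 + \frac{5 \left(9 + W\right)}{2 W}$ ($v{\left(W \right)} = -5 + \frac{5}{\left(W + W\right) \frac{1}{W + 9}} = -5 + \frac{5}{2 W \frac{1}{9 + W}} = -5 + 5 \frac{9 + W}{2 W} = -5 + \frac{5 \left(9 + W\right)}{2 W}$)
$f = - \frac{247872}{175}$ ($f = \frac{3873}{\frac{5}{2} \frac{1}{-96} \left(9 - -96\right)} = \frac{3873}{\frac{5}{2} \left(- \frac{1}{96}\right) \left(9 + 96\right)} = \frac{3873}{\frac{5}{2} \left(- \frac{1}{96}\right) 105} = \frac{3873}{- \frac{175}{64}} = 3873 \left(- \frac{64}{175}\right) = - \frac{247872}{175} \approx -1416.4$)
$\frac{f}{R{\left(6 \cdot 3 \cdot 6,44 \right)}} = - \frac{247872}{175 \cdot 6 \cdot 3 \cdot 6 \left(1 + 44\right)} = - \frac{247872}{175 \cdot 18 \cdot 6 \cdot 45} = - \frac{247872}{175 \cdot 108 \cdot 45} = - \frac{247872}{175 \cdot 4860} = \left(- \frac{247872}{175}\right) \frac{1}{4860} = - \frac{20656}{70875}$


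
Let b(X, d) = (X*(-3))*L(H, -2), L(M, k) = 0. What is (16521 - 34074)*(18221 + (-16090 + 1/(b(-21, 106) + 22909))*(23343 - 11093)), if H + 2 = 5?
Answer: 79251860566791633/22909 ≈ 3.4594e+12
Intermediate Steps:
H = 3 (H = -2 + 5 = 3)
b(X, d) = 0 (b(X, d) = (X*(-3))*0 = -3*X*0 = 0)
(16521 - 34074)*(18221 + (-16090 + 1/(b(-21, 106) + 22909))*(23343 - 11093)) = (16521 - 34074)*(18221 + (-16090 + 1/(0 + 22909))*(23343 - 11093)) = -17553*(18221 + (-16090 + 1/22909)*12250) = -17553*(18221 - 368605809/22909*12250) = -17553*(18221 - 4515421160250/22909) = -17553*(-4515003735361/22909) = 79251860566791633/22909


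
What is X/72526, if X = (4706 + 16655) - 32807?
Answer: -5723/36263 ≈ -0.15782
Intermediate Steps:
X = -11446 (X = 21361 - 32807 = -11446)
X/72526 = -11446/72526 = -11446*1/72526 = -5723/36263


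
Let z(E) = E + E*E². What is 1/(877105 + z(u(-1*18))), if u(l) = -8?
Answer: 1/876585 ≈ 1.1408e-6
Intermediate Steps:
z(E) = E + E³
1/(877105 + z(u(-1*18))) = 1/(877105 + (-8 + (-8)³)) = 1/(877105 + (-8 - 512)) = 1/(877105 - 520) = 1/876585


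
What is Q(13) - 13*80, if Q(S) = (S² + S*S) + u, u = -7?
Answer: -709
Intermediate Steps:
Q(S) = -7 + 2*S² (Q(S) = (S² + S*S) - 7 = (S² + S²) - 7 = 2*S² - 7 = -7 + 2*S²)
Q(13) - 13*80 = (-7 + 2*13²) - 13*80 = (-7 + 2*169) - 1040 = (-7 + 338) - 1040 = 331 - 1040 = -709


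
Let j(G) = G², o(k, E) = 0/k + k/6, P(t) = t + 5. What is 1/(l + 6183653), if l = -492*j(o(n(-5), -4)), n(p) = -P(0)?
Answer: 3/18549934 ≈ 1.6173e-7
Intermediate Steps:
P(t) = 5 + t
n(p) = -5 (n(p) = -(5 + 0) = -1*5 = -5)
o(k, E) = k/6 (o(k, E) = 0 + k*(⅙) = 0 + k/6 = k/6)
l = -1025/3 (l = -492*((⅙)*(-5))² = -492*(-⅚)² = -492*25/36 = -1025/3 ≈ -341.67)
1/(l + 6183653) = 1/(-1025/3 + 6183653) = 1/(18549934/3) = 3/18549934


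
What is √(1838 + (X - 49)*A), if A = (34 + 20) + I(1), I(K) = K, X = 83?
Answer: 6*√103 ≈ 60.893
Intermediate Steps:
A = 55 (A = (34 + 20) + 1 = 54 + 1 = 55)
√(1838 + (X - 49)*A) = √(1838 + (83 - 49)*55) = √(1838 + 34*55) = √(1838 + 1870) = √3708 = 6*√103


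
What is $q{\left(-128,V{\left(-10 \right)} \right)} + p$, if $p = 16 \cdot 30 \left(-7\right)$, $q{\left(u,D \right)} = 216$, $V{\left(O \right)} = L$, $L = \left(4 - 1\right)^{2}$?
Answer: $-3144$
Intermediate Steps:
$L = 9$ ($L = 3^{2} = 9$)
$V{\left(O \right)} = 9$
$p = -3360$ ($p = 480 \left(-7\right) = -3360$)
$q{\left(-128,V{\left(-10 \right)} \right)} + p = 216 - 3360 = -3144$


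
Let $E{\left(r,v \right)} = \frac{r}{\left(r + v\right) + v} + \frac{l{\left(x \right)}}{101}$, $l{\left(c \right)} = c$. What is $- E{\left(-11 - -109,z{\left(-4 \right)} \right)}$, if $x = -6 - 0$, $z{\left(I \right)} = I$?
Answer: $- \frac{4679}{4545} \approx -1.0295$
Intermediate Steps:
$x = -6$ ($x = -6 + 0 = -6$)
$E{\left(r,v \right)} = - \frac{6}{101} + \frac{r}{r + 2 v}$ ($E{\left(r,v \right)} = \frac{r}{\left(r + v\right) + v} - \frac{6}{101} = \frac{r}{r + 2 v} - \frac{6}{101} = - \frac{6}{101} + \frac{r}{r + 2 v}$)
$- E{\left(-11 - -109,z{\left(-4 \right)} \right)} = - \frac{\left(-12\right) \left(-4\right) + 95 \left(-11 - -109\right)}{101 \left(\left(-11 - -109\right) + 2 \left(-4\right)\right)} = - \frac{48 + 95 \left(-11 + 109\right)}{101 \left(\left(-11 + 109\right) - 8\right)} = - \frac{48 + 95 \cdot 98}{101 \left(98 - 8\right)} = - \frac{48 + 9310}{101 \cdot 90} = - \frac{9358}{101 \cdot 90} = \left(-1\right) \frac{4679}{4545} = - \frac{4679}{4545}$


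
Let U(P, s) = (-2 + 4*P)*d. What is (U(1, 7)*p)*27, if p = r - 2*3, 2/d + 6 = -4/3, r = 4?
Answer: 324/11 ≈ 29.455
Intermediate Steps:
d = -3/11 (d = 2/(-6 - 4/3) = 2/(-22/3) = 2*(-3/22) = -3/11 ≈ -0.27273)
p = -2 (p = 4 - 2*3 = 4 - 6 = -2)
U(P, s) = 6/11 - 12*P/11 (U(P, s) = (-2 + 4*P)*(-3/11) = 6/11 - 12*P/11)
(U(1, 7)*p)*27 = ((6/11 - 12/11*1)*(-2))*27 = ((6/11 - 12/11)*(-2))*27 = -6/11*(-2)*27 = (12/11)*27 = 324/11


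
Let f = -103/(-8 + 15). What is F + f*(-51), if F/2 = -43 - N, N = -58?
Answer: 5463/7 ≈ 780.43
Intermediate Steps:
f = -103/7 ≈ -14.714
F = 30 (F = 2*(-43 - 1*(-58)) = 2*(-43 + 58) = 2*15 = 30)
F + f*(-51) = 30 - 103/7*(-51) = 30 + 5253/7 = 5463/7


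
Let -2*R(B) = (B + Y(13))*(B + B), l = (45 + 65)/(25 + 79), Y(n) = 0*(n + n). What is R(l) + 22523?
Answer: 60899167/2704 ≈ 22522.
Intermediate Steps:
Y(n) = 0 (Y(n) = 0*(2*n) = 0)
l = 55/52 (l = 110/104 = 110*(1/104) = 55/52 ≈ 1.0577)
R(B) = -B**2 (R(B) = -(B + 0)*(B + B)/2 = -B*2*B/2 = -B**2)
R(l) + 22523 = -(55/52)**2 + 22523 = -1*3025/2704 + 22523 = -3025/2704 + 22523 = 60899167/2704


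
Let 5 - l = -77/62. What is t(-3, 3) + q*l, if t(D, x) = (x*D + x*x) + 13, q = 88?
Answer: 17431/31 ≈ 562.29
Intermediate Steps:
t(D, x) = 13 + x² + D*x (t(D, x) = (D*x + x²) + 13 = (x² + D*x) + 13 = 13 + x² + D*x)
l = 387/62 (l = 5 - (-77)/62 = 5 - 1*(-77/62) = 5 + 77/62 = 387/62 ≈ 6.2419)
t(-3, 3) + q*l = (13 + 3² - 3*3) + 88*(387/62) = (13 + 9 - 9) + 17028/31 = 13 + 17028/31 = 17431/31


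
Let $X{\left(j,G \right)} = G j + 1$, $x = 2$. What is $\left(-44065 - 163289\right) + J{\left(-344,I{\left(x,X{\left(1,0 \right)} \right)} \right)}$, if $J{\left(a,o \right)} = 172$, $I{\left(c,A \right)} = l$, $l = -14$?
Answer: $-207182$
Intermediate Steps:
$X{\left(j,G \right)} = 1 + G j$
$I{\left(c,A \right)} = -14$
$\left(-44065 - 163289\right) + J{\left(-344,I{\left(x,X{\left(1,0 \right)} \right)} \right)} = \left(-44065 - 163289\right) + 172 = -207354 + 172 = -207182$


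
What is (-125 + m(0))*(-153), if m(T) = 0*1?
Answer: 19125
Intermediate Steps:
m(T) = 0
(-125 + m(0))*(-153) = (-125 + 0)*(-153) = -125*(-153) = 19125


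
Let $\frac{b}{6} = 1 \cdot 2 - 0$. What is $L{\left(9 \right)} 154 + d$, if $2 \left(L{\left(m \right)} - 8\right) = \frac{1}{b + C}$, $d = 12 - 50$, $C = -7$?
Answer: $\frac{6047}{5} \approx 1209.4$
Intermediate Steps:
$b = 12$ ($b = 6 \left(1 \cdot 2 - 0\right) = 6 \left(2 + 0\right) = 6 \cdot 2 = 12$)
$d = -38$
$L{\left(m \right)} = \frac{81}{10}$ ($L{\left(m \right)} = 8 + \frac{1}{2 \left(12 - 7\right)} = 8 + \frac{1}{2 \cdot 5} = 8 + \frac{1}{2} \cdot \frac{1}{5} = 8 + \frac{1}{10} = \frac{81}{10}$)
$L{\left(9 \right)} 154 + d = \frac{81}{10} \cdot 154 - 38 = \frac{6237}{5} - 38 = \frac{6047}{5}$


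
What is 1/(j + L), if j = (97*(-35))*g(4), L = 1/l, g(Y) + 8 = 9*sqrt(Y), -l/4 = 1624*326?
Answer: -2117696/71895779201 ≈ -2.9455e-5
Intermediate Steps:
l = -2117696 (l = -6496*326 = -4*529424 = -2117696)
g(Y) = -8 + 9*sqrt(Y)
L = -1/2117696 (L = 1/(-2117696) = -1/2117696 ≈ -4.7221e-7)
j = -33950 (j = (97*(-35))*(-8 + 9*sqrt(4)) = -3395*(-8 + 9*2) = -3395*(-8 + 18) = -3395*10 = -33950)
1/(j + L) = 1/(-33950 - 1/2117696) = 1/(-71895779201/2117696) = -2117696/71895779201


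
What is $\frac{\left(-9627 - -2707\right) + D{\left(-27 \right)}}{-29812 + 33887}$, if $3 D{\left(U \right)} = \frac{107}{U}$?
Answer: $- \frac{560627}{330075} \approx -1.6985$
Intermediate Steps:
$D{\left(U \right)} = \frac{107}{3 U}$ ($D{\left(U \right)} = \frac{107 \frac{1}{U}}{3} = \frac{107}{3 U}$)
$\frac{\left(-9627 - -2707\right) + D{\left(-27 \right)}}{-29812 + 33887} = \frac{\left(-9627 - -2707\right) + \frac{107}{3 \left(-27\right)}}{-29812 + 33887} = \frac{\left(-9627 + 2707\right) + \frac{107}{3} \left(- \frac{1}{27}\right)}{4075} = \left(-6920 - \frac{107}{81}\right) \frac{1}{4075} = \left(- \frac{560627}{81}\right) \frac{1}{4075} = - \frac{560627}{330075}$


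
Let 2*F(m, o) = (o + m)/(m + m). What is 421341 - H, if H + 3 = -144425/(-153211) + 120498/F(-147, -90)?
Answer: 1481319562273/12103669 ≈ 1.2239e+5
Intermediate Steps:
F(m, o) = (m + o)/(4*m) (F(m, o) = ((o + m)/(m + m))/2 = ((m + o)/((2*m)))/2 = ((m + o)*(1/(2*m)))/2 = ((m + o)/(2*m))/2 = (m + o)/(4*m))
H = 3618452437856/12103669 (H = -3 + (-144425/(-153211) + 120498/(((¼)*(-147 - 90)/(-147)))) = -3 + (-144425*(-1/153211) + 120498/(((¼)*(-1/147)*(-237)))) = -3 + (144425/153211 + 120498/(79/196)) = -3 + (144425/153211 + 120498*(196/79)) = -3 + (144425/153211 + 23617608/79) = -3 + 3618488748863/12103669 = 3618452437856/12103669 ≈ 2.9896e+5)
421341 - H = 421341 - 1*3618452437856/12103669 = 421341 - 3618452437856/12103669 = 1481319562273/12103669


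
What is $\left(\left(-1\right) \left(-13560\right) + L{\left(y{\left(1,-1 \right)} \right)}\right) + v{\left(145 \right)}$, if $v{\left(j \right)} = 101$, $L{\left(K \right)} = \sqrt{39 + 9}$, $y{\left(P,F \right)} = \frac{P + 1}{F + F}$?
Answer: $13661 + 4 \sqrt{3} \approx 13668.0$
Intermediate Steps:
$y{\left(P,F \right)} = \frac{1 + P}{2 F}$
$L{\left(K \right)} = 4 \sqrt{3}$ ($L{\left(K \right)} = \sqrt{48} = 4 \sqrt{3}$)
$\left(\left(-1\right) \left(-13560\right) + L{\left(y{\left(1,-1 \right)} \right)}\right) + v{\left(145 \right)} = \left(\left(-1\right) \left(-13560\right) + 4 \sqrt{3}\right) + 101 = \left(13560 + 4 \sqrt{3}\right) + 101 = 13661 + 4 \sqrt{3}$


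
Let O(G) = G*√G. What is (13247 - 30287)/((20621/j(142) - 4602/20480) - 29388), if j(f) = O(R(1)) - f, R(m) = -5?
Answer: 1070609441992160870400/1855506441895616852809 + 184225282129920000*I*√5/1855506441895616852809 ≈ 0.57699 + 0.00022201*I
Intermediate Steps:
O(G) = G^(3/2)
j(f) = -f - 5*I*√5 (j(f) = (-5)^(3/2) - f = -5*I*√5 - f = -f - 5*I*√5)
(13247 - 30287)/((20621/j(142) - 4602/20480) - 29388) = (13247 - 30287)/((20621/(-1*142 - 5*I*√5) - 4602/20480) - 29388) = -17040/((20621/(-142 - 5*I*√5) - 4602*1/20480) - 29388) = -17040/((20621/(-142 - 5*I*√5) - 2301/10240) - 29388) = -17040/((-2301/10240 + 20621/(-142 - 5*I*√5)) - 29388) = -17040/(-300935421/10240 + 20621/(-142 - 5*I*√5))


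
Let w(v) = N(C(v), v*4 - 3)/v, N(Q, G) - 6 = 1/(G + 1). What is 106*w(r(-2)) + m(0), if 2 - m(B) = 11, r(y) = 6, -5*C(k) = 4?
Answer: 6455/66 ≈ 97.803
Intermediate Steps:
C(k) = -⅘ (C(k) = -⅕*4 = -⅘)
m(B) = -9 (m(B) = 2 - 1*11 = 2 - 11 = -9)
N(Q, G) = 6 + 1/(1 + G) (N(Q, G) = 6 + 1/(G + 1) = 6 + 1/(1 + G))
w(v) = (-11 + 24*v)/(v*(-2 + 4*v)) (w(v) = ((7 + 6*(v*4 - 3))/(1 + (v*4 - 3)))/v = ((7 + 6*(4*v - 3))/(1 + (4*v - 3)))/v = ((7 + 6*(-3 + 4*v))/(1 + (-3 + 4*v)))/v = ((7 + (-18 + 24*v))/(-2 + 4*v))/v = ((-11 + 24*v)/(-2 + 4*v))/v = (-11 + 24*v)/(v*(-2 + 4*v)))
106*w(r(-2)) + m(0) = 106*((½)*(-11 + 24*6)/(6*(-1 + 2*6))) - 9 = 106*((½)*(⅙)*(-11 + 144)/(-1 + 12)) - 9 = 106*((½)*(⅙)*133/11) - 9 = 106*((½)*(⅙)*(1/11)*133) - 9 = 106*(133/132) - 9 = 7049/66 - 9 = 6455/66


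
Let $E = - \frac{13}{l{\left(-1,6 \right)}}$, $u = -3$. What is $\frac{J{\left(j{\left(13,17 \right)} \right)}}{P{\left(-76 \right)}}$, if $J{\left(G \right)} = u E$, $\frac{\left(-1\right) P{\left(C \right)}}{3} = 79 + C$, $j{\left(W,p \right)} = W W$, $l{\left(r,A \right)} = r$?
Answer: $\frac{13}{3} \approx 4.3333$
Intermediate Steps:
$j{\left(W,p \right)} = W^{2}$
$P{\left(C \right)} = -237 - 3 C$ ($P{\left(C \right)} = - 3 \left(79 + C\right) = -237 - 3 C$)
$E = 13$ ($E = - \frac{13}{-1} = \left(-13\right) \left(-1\right) = 13$)
$J{\left(G \right)} = -39$ ($J{\left(G \right)} = \left(-3\right) 13 = -39$)
$\frac{J{\left(j{\left(13,17 \right)} \right)}}{P{\left(-76 \right)}} = - \frac{39}{-237 - -228} = - \frac{39}{-237 + 228} = - \frac{39}{-9} = \left(-39\right) \left(- \frac{1}{9}\right) = \frac{13}{3}$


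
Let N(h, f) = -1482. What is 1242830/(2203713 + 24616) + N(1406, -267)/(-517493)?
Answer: 646458208768/1153144659197 ≈ 0.56060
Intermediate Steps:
1242830/(2203713 + 24616) + N(1406, -267)/(-517493) = 1242830/(2203713 + 24616) - 1482/(-517493) = 1242830/2228329 - 1482*(-1/517493) = 1242830*(1/2228329) + 1482/517493 = 1242830/2228329 + 1482/517493 = 646458208768/1153144659197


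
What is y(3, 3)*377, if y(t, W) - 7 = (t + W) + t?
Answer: 6032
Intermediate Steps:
y(t, W) = 7 + W + 2*t (y(t, W) = 7 + ((t + W) + t) = 7 + ((W + t) + t) = 7 + (W + 2*t) = 7 + W + 2*t)
y(3, 3)*377 = (7 + 3 + 2*3)*377 = (7 + 3 + 6)*377 = 16*377 = 6032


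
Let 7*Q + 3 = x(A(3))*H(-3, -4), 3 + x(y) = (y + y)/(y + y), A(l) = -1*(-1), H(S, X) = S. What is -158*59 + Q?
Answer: -65251/7 ≈ -9321.6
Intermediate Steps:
A(l) = 1
x(y) = -2 (x(y) = -3 + (y + y)/(y + y) = -3 + (2*y)/((2*y)) = -3 + (2*y)*(1/(2*y)) = -3 + 1 = -2)
Q = 3/7 (Q = -3/7 + (-2*(-3))/7 = -3/7 + (⅐)*6 = -3/7 + 6/7 = 3/7 ≈ 0.42857)
-158*59 + Q = -158*59 + 3/7 = -9322 + 3/7 = -65251/7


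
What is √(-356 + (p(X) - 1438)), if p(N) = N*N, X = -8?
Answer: I*√1730 ≈ 41.593*I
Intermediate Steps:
p(N) = N²
√(-356 + (p(X) - 1438)) = √(-356 + ((-8)² - 1438)) = √(-356 + (64 - 1438)) = √(-356 - 1374) = √(-1730) = I*√1730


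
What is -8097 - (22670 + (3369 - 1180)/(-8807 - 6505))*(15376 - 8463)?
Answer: -218160947657/1392 ≈ -1.5672e+8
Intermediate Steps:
-8097 - (22670 + (3369 - 1180)/(-8807 - 6505))*(15376 - 8463) = -8097 - (22670 + 2189/(-15312))*6913 = -8097 - (22670 + 2189*(-1/15312))*6913 = -8097 - (22670 - 199/1392)*6913 = -8097 - 31556441*6913/1392 = -8097 - 1*218149676633/1392 = -8097 - 218149676633/1392 = -218160947657/1392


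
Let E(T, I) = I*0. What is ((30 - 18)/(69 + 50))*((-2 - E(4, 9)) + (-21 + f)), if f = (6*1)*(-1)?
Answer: -348/119 ≈ -2.9244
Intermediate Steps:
E(T, I) = 0
f = -6 (f = 6*(-1) = -6)
((30 - 18)/(69 + 50))*((-2 - E(4, 9)) + (-21 + f)) = ((30 - 18)/(69 + 50))*((-2 - 1*0) + (-21 - 6)) = (12/119)*((-2 + 0) - 27) = (12*(1/119))*(-2 - 27) = (12/119)*(-29) = -348/119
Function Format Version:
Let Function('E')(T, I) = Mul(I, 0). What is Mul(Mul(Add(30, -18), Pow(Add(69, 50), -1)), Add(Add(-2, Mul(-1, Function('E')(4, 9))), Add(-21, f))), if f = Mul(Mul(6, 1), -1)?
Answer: Rational(-348, 119) ≈ -2.9244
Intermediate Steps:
Function('E')(T, I) = 0
f = -6 (f = Mul(6, -1) = -6)
Mul(Mul(Add(30, -18), Pow(Add(69, 50), -1)), Add(Add(-2, Mul(-1, Function('E')(4, 9))), Add(-21, f))) = Mul(Mul(Add(30, -18), Pow(Add(69, 50), -1)), Add(Add(-2, Mul(-1, 0)), Add(-21, -6))) = Mul(Mul(12, Pow(119, -1)), Add(Add(-2, 0), -27)) = Mul(Mul(12, Rational(1, 119)), Add(-2, -27)) = Mul(Rational(12, 119), -29) = Rational(-348, 119)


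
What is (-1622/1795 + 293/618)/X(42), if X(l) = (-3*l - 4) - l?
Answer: 476461/190801320 ≈ 0.0024972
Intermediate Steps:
X(l) = -4 - 4*l (X(l) = (-4 - 3*l) - l = -4 - 4*l)
(-1622/1795 + 293/618)/X(42) = (-1622/1795 + 293/618)/(-4 - 4*42) = (-1622*1/1795 + 293*(1/618))/(-4 - 168) = (-1622/1795 + 293/618)/(-172) = -476461/1109310*(-1/172) = 476461/190801320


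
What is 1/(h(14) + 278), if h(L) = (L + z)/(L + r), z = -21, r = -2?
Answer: 12/3329 ≈ 0.0036047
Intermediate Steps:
h(L) = (-21 + L)/(-2 + L) (h(L) = (L - 21)/(L - 2) = (-21 + L)/(-2 + L))
1/(h(14) + 278) = 1/((-21 + 14)/(-2 + 14) + 278) = 1/(-7/12 + 278) = 1/(3329/12) = 12/3329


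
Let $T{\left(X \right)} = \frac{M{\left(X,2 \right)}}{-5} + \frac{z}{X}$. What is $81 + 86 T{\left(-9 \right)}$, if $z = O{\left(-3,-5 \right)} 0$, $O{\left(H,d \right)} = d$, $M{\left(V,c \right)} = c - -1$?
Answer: $\frac{147}{5} \approx 29.4$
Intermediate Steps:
$M{\left(V,c \right)} = 1 + c$ ($M{\left(V,c \right)} = c + 1 = 1 + c$)
$z = 0$ ($z = \left(-5\right) 0 = 0$)
$T{\left(X \right)} = - \frac{3}{5}$ ($T{\left(X \right)} = \frac{1 + 2}{-5} + \frac{0}{X} = 3 \left(- \frac{1}{5}\right) + 0 = - \frac{3}{5} + 0 = - \frac{3}{5}$)
$81 + 86 T{\left(-9 \right)} = 81 + 86 \left(- \frac{3}{5}\right) = 81 - \frac{258}{5} = \frac{147}{5}$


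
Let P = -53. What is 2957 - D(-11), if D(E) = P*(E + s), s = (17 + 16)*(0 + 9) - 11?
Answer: 17532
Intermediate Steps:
s = 286 (s = 33*9 - 11 = 297 - 11 = 286)
D(E) = -15158 - 53*E (D(E) = -53*(E + 286) = -53*(286 + E) = -15158 - 53*E)
2957 - D(-11) = 2957 - (-15158 - 53*(-11)) = 2957 - (-15158 + 583) = 2957 - 1*(-14575) = 2957 + 14575 = 17532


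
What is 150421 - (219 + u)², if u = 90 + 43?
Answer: 26517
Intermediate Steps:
u = 133
150421 - (219 + u)² = 150421 - (219 + 133)² = 150421 - 1*352² = 150421 - 1*123904 = 150421 - 123904 = 26517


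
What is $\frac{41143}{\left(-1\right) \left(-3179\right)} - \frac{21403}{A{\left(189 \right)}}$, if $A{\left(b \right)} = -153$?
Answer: $\frac{4372648}{28611} \approx 152.83$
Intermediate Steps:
$\frac{41143}{\left(-1\right) \left(-3179\right)} - \frac{21403}{A{\left(189 \right)}} = \frac{41143}{\left(-1\right) \left(-3179\right)} - \frac{21403}{-153} = \frac{41143}{3179} - - \frac{1259}{9} = 41143 \cdot \frac{1}{3179} + \frac{1259}{9} = \frac{41143}{3179} + \frac{1259}{9} = \frac{4372648}{28611}$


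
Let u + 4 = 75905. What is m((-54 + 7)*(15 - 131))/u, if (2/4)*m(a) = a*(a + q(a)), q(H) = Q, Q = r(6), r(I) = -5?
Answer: 59394088/75901 ≈ 782.52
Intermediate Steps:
u = 75901 (u = -4 + 75905 = 75901)
Q = -5
q(H) = -5
m(a) = 2*a*(-5 + a) (m(a) = 2*(a*(a - 5)) = 2*(a*(-5 + a)) = 2*a*(-5 + a))
m((-54 + 7)*(15 - 131))/u = (2*((-54 + 7)*(15 - 131))*(-5 + (-54 + 7)*(15 - 131)))/75901 = (2*(-47*(-116))*(-5 - 47*(-116)))*(1/75901) = (2*5452*(-5 + 5452))*(1/75901) = (2*5452*5447)*(1/75901) = 59394088*(1/75901) = 59394088/75901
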